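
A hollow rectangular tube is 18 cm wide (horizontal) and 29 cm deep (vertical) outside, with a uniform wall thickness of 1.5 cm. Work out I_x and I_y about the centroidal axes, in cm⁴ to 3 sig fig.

I_x ≈ 1.46 × 10⁴ cm⁴, I_y ≈ 6780 cm⁴

Break the section into simple shapes (no overlaps), measuring from the bottom-left corner of the bounding box.
Outer rectangle: 18 × 29, A = 522 cm², y = 14.5 cm, Ī = 36 584 cm⁴.
Inner void (subtracted): 15 × 26, A = 390 cm², y = 14.5 cm, Ī = 21 970 cm⁴.
By symmetry the centroid is at mid-height, ȳ = 14.5 cm.
All pieces are centred on the centroidal x-axis, so I = ΣĪ (holes subtracted) = 14 614 cm⁴.
Repeating about the centroidal y-axis gives I_y = 6781.5 cm⁴.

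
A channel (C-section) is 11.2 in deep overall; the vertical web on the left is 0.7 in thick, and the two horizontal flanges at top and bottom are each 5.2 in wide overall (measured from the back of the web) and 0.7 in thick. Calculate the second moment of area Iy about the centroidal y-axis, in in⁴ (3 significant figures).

Iy ≈ 34.6 in⁴

Treat the section as a set of non-overlapping primitives; coordinates are from the bounding-box lower-left.
Web: 0.7 × 11.2, A = 7.84 in², x = 0.35 in, Ī = 0.32013 in⁴.
Top flange (beyond web): 4.5 × 0.7, A = 3.15 in², x = 2.95 in, Ī = 5.3156 in⁴.
Bottom flange (beyond web): 4.5 × 0.7, A = 3.15 in², x = 2.95 in, Ī = 5.3156 in⁴.
Centroid: x̄ = ΣA·x / ΣA = 1.5084 in.
Transfer each piece to the centroidal y-axis using Ī + A·d² with d = x − 1.5084:
  web: d = -1.1584 in → contributes +10.841 in⁴
  top flange (beyond web): d = 1.4416 in → contributes +11.862 in⁴
  bottom flange (beyond web): d = 1.4416 in → contributes +11.862 in⁴
Total I = 34.565 in⁴.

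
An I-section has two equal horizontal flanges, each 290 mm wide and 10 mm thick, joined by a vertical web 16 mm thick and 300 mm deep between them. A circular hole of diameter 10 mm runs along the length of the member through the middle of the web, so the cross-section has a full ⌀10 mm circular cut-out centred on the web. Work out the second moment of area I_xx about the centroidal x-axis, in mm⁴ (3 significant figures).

I_xx ≈ 1.75 × 10⁸ mm⁴

Decompose the section into non-overlapping parts with the origin at the bottom-left of its bounding rectangle.
Bottom flange: 290 × 10, A = 2 900 mm², y = 5 mm, Ī = 24 167 mm⁴.
Web: 16 × 300, A = 4 800 mm², y = 160 mm, Ī = 36 000 000 mm⁴.
Top flange: 290 × 10, A = 2 900 mm², y = 315 mm, Ī = 24 167 mm⁴.
Hole (subtracted): ⌀10, A = 78.54 mm², y = 160 mm, Ī = 490.87 mm⁴.
By symmetry the centroid is at mid-height, ȳ = 160 mm.
Transfer each piece to the centroidal x-axis using Ī + A·d² with d = y − 160:
  bottom flange: d = -155 mm → contributes +69 696 667 mm⁴
  web: d = 0 mm → contributes +36 000 000 mm⁴
  top flange: d = 155 mm → contributes +69 696 667 mm⁴
  hole: d = 0 mm → contributes −490.87 mm⁴
Total I = 175 392 842 mm⁴.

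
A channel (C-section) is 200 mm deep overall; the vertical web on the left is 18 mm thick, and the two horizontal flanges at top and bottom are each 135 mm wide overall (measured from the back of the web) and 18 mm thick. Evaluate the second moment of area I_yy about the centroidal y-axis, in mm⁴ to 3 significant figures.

Break the section into simple shapes (no overlaps), measuring from the bottom-left corner of the bounding box.
Web: 18 × 200, A = 3 600 mm², x = 9 mm, Ī = 97 200 mm⁴.
Top flange (beyond web): 117 × 18, A = 2 106 mm², x = 76.5 mm, Ī = 2 402 420 mm⁴.
Bottom flange (beyond web): 117 × 18, A = 2 106 mm², x = 76.5 mm, Ī = 2 402 420 mm⁴.
Centroid: x̄ = ΣA·x / ΣA = 45.394 mm.
Transfer each piece to the centroidal y-axis using Ī + A·d² with d = x − 45.394:
  web: d = -36.394 mm → contributes +4 865 486 mm⁴
  top flange (beyond web): d = 31.106 mm → contributes +4 440 149 mm⁴
  bottom flange (beyond web): d = 31.106 mm → contributes +4 440 149 mm⁴
Total I = 13 745 783 mm⁴.

I_yy ≈ 1.37 × 10⁷ mm⁴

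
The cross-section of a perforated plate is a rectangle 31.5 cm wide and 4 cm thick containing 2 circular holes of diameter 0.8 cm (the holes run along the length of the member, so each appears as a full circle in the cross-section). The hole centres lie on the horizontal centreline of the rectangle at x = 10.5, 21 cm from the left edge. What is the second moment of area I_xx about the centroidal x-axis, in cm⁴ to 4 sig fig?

Break the section into simple shapes (no overlaps), measuring from the bottom-left corner of the bounding box.
Plate: 31.5 × 4, A = 126 cm², y = 2 cm, Ī = 168 cm⁴.
Hole 1 (subtracted): ⌀0.8, A = 0.502655 cm², y = 2 cm, Ī = 0.0201062 cm⁴.
Hole 2 (subtracted): ⌀0.8, A = 0.502655 cm², y = 2 cm, Ī = 0.0201062 cm⁴.
By symmetry the centroid is at mid-height, ȳ = 2 cm.
All pieces are centred on the centroidal x-axis, so I = ΣĪ (holes subtracted) = 167.96 cm⁴.

I_xx ≈ 168.0 cm⁴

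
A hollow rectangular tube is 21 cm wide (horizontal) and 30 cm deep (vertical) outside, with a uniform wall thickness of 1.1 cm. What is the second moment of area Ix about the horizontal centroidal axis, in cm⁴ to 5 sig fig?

Break the section into simple shapes (no overlaps), measuring from the bottom-left corner of the bounding box.
Outer rectangle: 21 × 30, A = 630 cm², y = 15 cm, Ī = 47 250 cm⁴.
Inner void (subtracted): 18.8 × 27.8, A = 522.64 cm², y = 15 cm, Ī = 33659.76 cm⁴.
By symmetry the centroid is at mid-height, ȳ = 15 cm.
All pieces are centred on the horizontal centroidal axis, so I = ΣĪ (holes subtracted) = 13590.24 cm⁴.

Ix ≈ 1.3590 × 10⁴ cm⁴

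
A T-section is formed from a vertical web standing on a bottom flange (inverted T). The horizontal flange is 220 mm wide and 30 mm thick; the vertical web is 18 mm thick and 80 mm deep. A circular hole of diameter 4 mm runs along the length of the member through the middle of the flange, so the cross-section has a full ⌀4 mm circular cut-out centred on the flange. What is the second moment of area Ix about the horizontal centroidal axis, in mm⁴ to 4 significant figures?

Split into non-overlapping primitives; take the origin at the lower-left of the bounding box.
Flange: 220 × 30, A = 6 600 mm², y = 15 mm, Ī = 495 000 mm⁴.
Web: 18 × 80, A = 1 440 mm², y = 70 mm, Ī = 768 000 mm⁴.
Hole (subtracted): ⌀4, A = 12.5664 mm², y = 15 mm, Ī = 12.5664 mm⁴.
Centroid: ȳ = ΣA·y / ΣA = 24.8662 mm.
Transfer each piece to the horizontal centroidal axis using Ī + A·d² with d = y − 24.8662:
  flange: d = -9.86617 mm → contributes +1 137 452 mm⁴
  web: d = 45.1338 mm → contributes +3 701 371 mm⁴
  hole: d = -9.86617 mm → contributes −1235.79 mm⁴
Total I = 4 837 587 mm⁴.

Ix ≈ 4.838 × 10⁶ mm⁴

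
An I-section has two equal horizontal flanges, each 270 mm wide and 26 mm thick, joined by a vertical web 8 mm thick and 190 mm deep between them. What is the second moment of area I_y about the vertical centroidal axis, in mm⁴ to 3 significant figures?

I_y ≈ 8.53 × 10⁷ mm⁴

Break the section into simple shapes (no overlaps), measuring from the bottom-left corner of the bounding box.
Bottom flange: 270 × 26, A = 7 020 mm², x = 135 mm, Ī = 42 646 500 mm⁴.
Web: 8 × 190, A = 1 520 mm², x = 135 mm, Ī = 8106.7 mm⁴.
Top flange: 270 × 26, A = 7 020 mm², x = 135 mm, Ī = 42 646 500 mm⁴.
By symmetry the centroid is at mid-width, x̄ = 135 mm.
All pieces are centred on the vertical centroidal axis, so I = ΣĪ = 85 301 107 mm⁴.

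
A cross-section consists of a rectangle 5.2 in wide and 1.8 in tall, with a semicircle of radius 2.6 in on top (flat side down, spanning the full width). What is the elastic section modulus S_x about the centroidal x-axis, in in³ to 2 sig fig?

Treat the section as a set of non-overlapping primitives; coordinates are from the bounding-box lower-left.
Rectangular body: 5.2 × 1.8, A = 9.36 in², y = 0.9 in, Ī = 2.527 in⁴.
Semicircular cap: semicircle r = 2.6, A = 10.62 in², y = 2.903 in, Ī = 5.016 in⁴.
Centroid: ȳ = ΣA·y / ΣA = 1.965 in.
Transfer each piece to the centroidal x-axis using Ī + A·d² with d = y − 1.965:
  rectangular body: d = -1.065 in → contributes +13.14 in⁴
  semicircular cap: d = 0.9386 in → contributes +14.37 in⁴
Total I = 27.51 in⁴.
Extreme fibre distance c = 2.435 in; S = I/c = 11.3 in³.

S_x ≈ 11 in³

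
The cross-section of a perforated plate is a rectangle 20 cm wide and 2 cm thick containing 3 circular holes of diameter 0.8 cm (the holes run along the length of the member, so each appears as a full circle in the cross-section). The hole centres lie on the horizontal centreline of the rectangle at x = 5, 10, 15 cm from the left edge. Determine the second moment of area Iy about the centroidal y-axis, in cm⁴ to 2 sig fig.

Decompose the section into non-overlapping parts with the origin at the bottom-left of its bounding rectangle.
Plate: 20 × 2, A = 40 cm², x = 10 cm, Ī = 1 333 cm⁴.
Hole 1 (subtracted): ⌀0.8, A = 0.5027 cm², x = 5 cm, Ī = 0.02011 cm⁴.
Hole 2 (subtracted): ⌀0.8, A = 0.5027 cm², x = 10 cm, Ī = 0.02011 cm⁴.
Hole 3 (subtracted): ⌀0.8, A = 0.5027 cm², x = 15 cm, Ī = 0.02011 cm⁴.
By symmetry the centroid is at mid-width, x̄ = 10 cm.
Transfer each piece to the centroidal y-axis using Ī + A·d² with d = x − 10:
  plate: d = 0 cm → contributes +1 333 cm⁴
  hole 1: d = -5 cm → contributes −12.59 cm⁴
  hole 2: d = 0 cm → contributes −0.02011 cm⁴
  hole 3: d = 5 cm → contributes −12.59 cm⁴
Total I = 1 308 cm⁴.

Iy ≈ 1300 cm⁴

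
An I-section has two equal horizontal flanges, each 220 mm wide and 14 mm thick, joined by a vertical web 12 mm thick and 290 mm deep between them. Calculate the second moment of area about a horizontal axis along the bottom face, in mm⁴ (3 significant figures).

I_base ≈ 4.11 × 10⁸ mm⁴

Decompose the section into non-overlapping parts with the origin at the bottom-left of its bounding rectangle.
Bottom flange: 220 × 14, A = 3 080 mm², y = 7 mm, Ī = 50 307 mm⁴.
Web: 12 × 290, A = 3 480 mm², y = 159 mm, Ī = 24 389 000 mm⁴.
Top flange: 220 × 14, A = 3 080 mm², y = 311 mm, Ī = 50 307 mm⁴.
Transfer each piece to the base of the section using Ī + A·d² with d = y − 0:
  bottom flange: d = 7 mm → contributes +201 227 mm⁴
  web: d = 159 mm → contributes +112 366 880 mm⁴
  top flange: d = 311 mm → contributes +297 950 987 mm⁴
Total I = 410 519 093 mm⁴.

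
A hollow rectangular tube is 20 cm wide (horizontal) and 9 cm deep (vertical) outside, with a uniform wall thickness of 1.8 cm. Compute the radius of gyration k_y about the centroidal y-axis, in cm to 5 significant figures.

k_y ≈ 6.6264 cm

Split into non-overlapping primitives; take the origin at the lower-left of the bounding box.
Outer rectangle: 20 × 9, A = 180 cm², x = 10 cm, Ī = 6 000 cm⁴.
Inner void (subtracted): 16.4 × 5.4, A = 88.56 cm², x = 10 cm, Ī = 1984.925 cm⁴.
By symmetry the centroid is at mid-width, x̄ = 10 cm.
All pieces are centred on the centroidal y-axis, so I = ΣĪ (holes subtracted) = 4015.075 cm⁴.
Radius of gyration: k = √(I/A) = √(4015.075 / 91.44) = 6.626417 cm.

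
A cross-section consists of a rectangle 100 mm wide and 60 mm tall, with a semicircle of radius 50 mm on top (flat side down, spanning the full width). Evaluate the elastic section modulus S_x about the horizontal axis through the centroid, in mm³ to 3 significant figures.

S_x ≈ 1.46 × 10⁵ mm³

Break the section into simple shapes (no overlaps), measuring from the bottom-left corner of the bounding box.
Rectangular body: 100 × 60, A = 6 000 mm², y = 30 mm, Ī = 1 800 000 mm⁴.
Semicircular cap: semicircle r = 50, A = 3 927 mm², y = 81.221 mm, Ī = 685 981 mm⁴.
Centroid: ȳ = ΣA·y / ΣA = 50.262 mm.
Transfer each piece to the horizontal axis through the centroid using Ī + A·d² with d = y − 50.262:
  rectangular body: d = -20.262 mm → contributes +4 263 350 mm⁴
  semicircular cap: d = 30.958 mm → contributes +4 449 702 mm⁴
Total I = 8 713 052 mm⁴.
Extreme fibre distance c = 59.738 mm; S = I/c = 145 855 mm³.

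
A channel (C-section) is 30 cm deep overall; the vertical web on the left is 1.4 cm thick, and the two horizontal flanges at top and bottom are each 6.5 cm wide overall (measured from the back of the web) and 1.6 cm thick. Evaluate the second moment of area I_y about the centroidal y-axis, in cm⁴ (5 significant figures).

I_y ≈ 166.38 cm⁴

Treat the section as a set of non-overlapping primitives; coordinates are from the bounding-box lower-left.
Web: 1.4 × 30, A = 42 cm², x = 0.7 cm, Ī = 6.86 cm⁴.
Top flange (beyond web): 5.1 × 1.6, A = 8.16 cm², x = 3.95 cm, Ī = 17.6868 cm⁴.
Bottom flange (beyond web): 5.1 × 1.6, A = 8.16 cm², x = 3.95 cm, Ī = 17.6868 cm⁴.
Centroid: x̄ = ΣA·x / ΣA = 1.609465 cm.
Transfer each piece to the centroidal y-axis using Ī + A·d² with d = x − 1.609465:
  web: d = -0.909465 cm → contributes +41.59932 cm⁴
  top flange (beyond web): d = 2.340535 cm → contributes +62.38813 cm⁴
  bottom flange (beyond web): d = 2.340535 cm → contributes +62.38813 cm⁴
Total I = 166.3756 cm⁴.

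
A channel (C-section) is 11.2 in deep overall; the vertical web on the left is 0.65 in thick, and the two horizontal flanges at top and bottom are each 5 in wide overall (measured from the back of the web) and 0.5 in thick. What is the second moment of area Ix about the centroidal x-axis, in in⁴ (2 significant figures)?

Ix ≈ 200 in⁴

Decompose the section into non-overlapping parts with the origin at the bottom-left of its bounding rectangle.
Web: 0.65 × 11.2, A = 7.28 in², y = 5.6 in, Ī = 76.1 in⁴.
Top flange (beyond web): 4.35 × 0.5, A = 2.175 in², y = 10.95 in, Ī = 0.04531 in⁴.
Bottom flange (beyond web): 4.35 × 0.5, A = 2.175 in², y = 0.25 in, Ī = 0.04531 in⁴.
By symmetry the centroid is at mid-height, ȳ = 5.6 in.
Transfer each piece to the centroidal x-axis using Ī + A·d² with d = y − 5.6:
  web: d = 0 in → contributes +76.1 in⁴
  top flange (beyond web): d = 5.35 in → contributes +62.3 in⁴
  bottom flange (beyond web): d = -5.35 in → contributes +62.3 in⁴
Total I = 200.7 in⁴.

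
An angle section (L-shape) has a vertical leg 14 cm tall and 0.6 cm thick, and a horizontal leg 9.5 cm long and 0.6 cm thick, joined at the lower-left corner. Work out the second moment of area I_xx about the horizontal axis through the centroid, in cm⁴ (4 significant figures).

Treat the section as a set of non-overlapping primitives; coordinates are from the bounding-box lower-left.
Vertical leg: 0.6 × 14, A = 8.4 cm², y = 7 cm, Ī = 137.2 cm⁴.
Horizontal leg (remainder): 8.9 × 0.6, A = 5.34 cm², y = 0.3 cm, Ī = 0.1602 cm⁴.
Centroid: ȳ = ΣA·y / ΣA = 4.39607 cm.
Transfer each piece to the horizontal axis through the centroid using Ī + A·d² with d = y − 4.39607:
  vertical leg: d = 2.60393 cm → contributes +194.156 cm⁴
  horizontal leg (remainder): d = -4.09607 cm → contributes +89.7536 cm⁴
Total I = 283.909 cm⁴.

I_xx ≈ 283.9 cm⁴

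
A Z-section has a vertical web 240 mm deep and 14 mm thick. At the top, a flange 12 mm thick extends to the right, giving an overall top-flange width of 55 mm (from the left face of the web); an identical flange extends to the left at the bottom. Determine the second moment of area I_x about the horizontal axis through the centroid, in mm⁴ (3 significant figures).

Treat the section as a set of non-overlapping primitives; coordinates are from the bounding-box lower-left.
Web: 14 × 240, A = 3 360 mm², y = 120 mm, Ī = 16 128 000 mm⁴.
Top flange (beyond web): 41 × 12, A = 492 mm², y = 234 mm, Ī = 5 904 mm⁴.
Bottom flange (beyond web): 41 × 12, A = 492 mm², y = 6 mm, Ī = 5 904 mm⁴.
Centroid: ȳ = ΣA·y / ΣA = 120 mm.
Transfer each piece to the horizontal axis through the centroid using Ī + A·d² with d = y − 120:
  web: d = 0 mm → contributes +16 128 000 mm⁴
  top flange (beyond web): d = 114 mm → contributes +6 399 936 mm⁴
  bottom flange (beyond web): d = -114 mm → contributes +6 399 936 mm⁴
Total I = 28 927 872 mm⁴.

I_x ≈ 2.89 × 10⁷ mm⁴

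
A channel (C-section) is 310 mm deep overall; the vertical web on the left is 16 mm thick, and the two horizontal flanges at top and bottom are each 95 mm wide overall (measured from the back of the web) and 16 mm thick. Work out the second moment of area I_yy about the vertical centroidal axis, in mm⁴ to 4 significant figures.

I_yy ≈ 5.199 × 10⁶ mm⁴

Break the section into simple shapes (no overlaps), measuring from the bottom-left corner of the bounding box.
Web: 16 × 310, A = 4 960 mm², x = 8 mm, Ī = 105 813 mm⁴.
Top flange (beyond web): 79 × 16, A = 1 264 mm², x = 55.5 mm, Ī = 657 385 mm⁴.
Bottom flange (beyond web): 79 × 16, A = 1 264 mm², x = 55.5 mm, Ī = 657 385 mm⁴.
Centroid: x̄ = ΣA·x / ΣA = 24.0363 mm.
Transfer each piece to the vertical centroidal axis using Ī + A·d² with d = x − 24.0363:
  web: d = -16.0363 mm → contributes +1 381 345 mm⁴
  top flange (beyond web): d = 31.4637 mm → contributes +1 908 698 mm⁴
  bottom flange (beyond web): d = 31.4637 mm → contributes +1 908 698 mm⁴
Total I = 5 198 742 mm⁴.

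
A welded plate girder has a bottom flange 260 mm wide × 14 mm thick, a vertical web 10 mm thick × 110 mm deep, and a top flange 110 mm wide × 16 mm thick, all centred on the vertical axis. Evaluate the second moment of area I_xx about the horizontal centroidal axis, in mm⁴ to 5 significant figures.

I_xx ≈ 2.0156 × 10⁷ mm⁴

Treat the section as a set of non-overlapping primitives; coordinates are from the bounding-box lower-left.
Bottom plate: 260 × 14, A = 3 640 mm², y = 7 mm, Ī = 59453.33 mm⁴.
Web plate: 10 × 110, A = 1 100 mm², y = 69 mm, Ī = 1 109 167 mm⁴.
Top plate: 110 × 16, A = 1 760 mm², y = 132 mm, Ī = 37546.67 mm⁴.
Centroid: ȳ = ΣA·y / ΣA = 51.33846 mm.
Transfer each piece to the horizontal centroidal axis using Ī + A·d² with d = y − 51.33846:
  bottom plate: d = -44.33846 mm → contributes +7 215 326 mm⁴
  web plate: d = 17.66154 mm → contributes +1 452 290 mm⁴
  top plate: d = 80.66154 mm → contributes +11 488 606 mm⁴
Total I = 20 156 222 mm⁴.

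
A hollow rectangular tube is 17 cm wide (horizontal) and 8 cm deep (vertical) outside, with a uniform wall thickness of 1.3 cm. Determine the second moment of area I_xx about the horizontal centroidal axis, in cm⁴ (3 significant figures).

I_xx ≈ 536 cm⁴

Break the section into simple shapes (no overlaps), measuring from the bottom-left corner of the bounding box.
Outer rectangle: 17 × 8, A = 136 cm², y = 4 cm, Ī = 725.33 cm⁴.
Inner void (subtracted): 14.4 × 5.4, A = 77.76 cm², y = 4 cm, Ī = 188.96 cm⁴.
By symmetry the centroid is at mid-height, ȳ = 4 cm.
All pieces are centred on the horizontal centroidal axis, so I = ΣĪ (holes subtracted) = 536.38 cm⁴.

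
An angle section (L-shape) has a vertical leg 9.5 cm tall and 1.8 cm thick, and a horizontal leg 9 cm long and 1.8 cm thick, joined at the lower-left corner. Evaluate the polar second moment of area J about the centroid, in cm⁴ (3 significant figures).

J ≈ 451 cm⁴

Split into non-overlapping primitives; take the origin at the lower-left of the bounding box.
Vertical leg: 1.8 × 9.5, A = 17.1 cm², y = 4.75 cm, Ī = 128.61 cm⁴.
Horizontal leg (remainder): 7.2 × 1.8, A = 12.96 cm², y = 0.9 cm, Ī = 3.4992 cm⁴.
Centroid: ȳ = ΣA·y / ΣA = 3.0901 cm.
Transfer each piece to the centroidal x-axis using Ī + A·d² with d = y − 3.0901:
  vertical leg: d = 1.6599 cm → contributes +175.72 cm⁴
  horizontal leg (remainder): d = -2.1901 cm → contributes +65.663 cm⁴
Total I = 241.38 cm⁴.
For the y-axis: x̄ = 2.8401 cm.
Repeating about the centroidal y-axis gives I_y = 209.9 cm⁴.
Polar second moment: J = I_x + I_y = 451.28 cm⁴.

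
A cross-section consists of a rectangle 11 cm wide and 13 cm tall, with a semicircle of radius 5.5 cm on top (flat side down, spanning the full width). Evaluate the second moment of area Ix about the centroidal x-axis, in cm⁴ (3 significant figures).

Break the section into simple shapes (no overlaps), measuring from the bottom-left corner of the bounding box.
Rectangular body: 11 × 13, A = 143 cm², y = 6.5 cm, Ī = 2013.9 cm⁴.
Semicircular cap: semicircle r = 5.5, A = 47.517 cm², y = 15.334 cm, Ī = 100.43 cm⁴.
Centroid: ȳ = ΣA·y / ΣA = 8.7033 cm.
Transfer each piece to the centroidal x-axis using Ī + A·d² with d = y − 8.7033:
  rectangular body: d = -2.2033 cm → contributes +2708.1 cm⁴
  semicircular cap: d = 6.6309 cm → contributes +2189.7 cm⁴
Total I = 4897.8 cm⁴.

Ix ≈ 4900 cm⁴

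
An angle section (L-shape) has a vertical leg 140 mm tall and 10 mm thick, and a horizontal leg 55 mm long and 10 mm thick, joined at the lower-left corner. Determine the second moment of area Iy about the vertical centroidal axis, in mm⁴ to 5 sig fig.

Decompose the section into non-overlapping parts with the origin at the bottom-left of its bounding rectangle.
Vertical leg: 10 × 140, A = 1 400 mm², x = 5 mm, Ī = 11666.67 mm⁴.
Horizontal leg (remainder): 45 × 10, A = 450 mm², x = 32.5 mm, Ī = 75937.5 mm⁴.
Centroid: x̄ = ΣA·x / ΣA = 11.68919 mm.
Transfer each piece to the vertical centroidal axis using Ī + A·d² with d = x − 11.68919:
  vertical leg: d = -6.689189 mm → contributes +74310.02 mm⁴
  horizontal leg (remainder): d = 20.81081 mm → contributes +270827.9 mm⁴
Total I = 345 138 mm⁴.

Iy ≈ 3.4514 × 10⁵ mm⁴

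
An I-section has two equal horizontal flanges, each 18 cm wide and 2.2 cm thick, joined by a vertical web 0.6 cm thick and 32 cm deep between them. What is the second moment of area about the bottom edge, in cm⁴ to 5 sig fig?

I_base ≈ 5.7423 × 10⁴ cm⁴

Treat the section as a set of non-overlapping primitives; coordinates are from the bounding-box lower-left.
Bottom flange: 18 × 2.2, A = 39.6 cm², y = 1.1 cm, Ī = 15.972 cm⁴.
Web: 0.6 × 32, A = 19.2 cm², y = 18.2 cm, Ī = 1638.4 cm⁴.
Top flange: 18 × 2.2, A = 39.6 cm², y = 35.3 cm, Ī = 15.972 cm⁴.
Transfer each piece to a horizontal axis along the bottom face using Ī + A·d² with d = y − 0:
  bottom flange: d = 1.1 cm → contributes +63.888 cm⁴
  web: d = 18.2 cm → contributes +7998.208 cm⁴
  top flange: d = 35.3 cm → contributes +49361.14 cm⁴
Total I = 57423.23 cm⁴.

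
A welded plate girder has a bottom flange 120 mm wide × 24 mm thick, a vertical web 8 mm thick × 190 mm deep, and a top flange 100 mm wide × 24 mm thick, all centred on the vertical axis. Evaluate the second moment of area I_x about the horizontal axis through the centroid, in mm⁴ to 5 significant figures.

I_x ≈ 6.4889 × 10⁷ mm⁴

Split into non-overlapping primitives; take the origin at the lower-left of the bounding box.
Bottom plate: 120 × 24, A = 2 880 mm², y = 12 mm, Ī = 138 240 mm⁴.
Web plate: 8 × 190, A = 1 520 mm², y = 119 mm, Ī = 4 572 667 mm⁴.
Top plate: 100 × 24, A = 2 400 mm², y = 226 mm, Ī = 115 200 mm⁴.
Centroid: ȳ = ΣA·y / ΣA = 111.4471 mm.
Transfer each piece to the horizontal axis through the centroid using Ī + A·d² with d = y − 111.4471:
  bottom plate: d = -99.44706 mm → contributes +28 620 626 mm⁴
  web plate: d = 7.552941 mm → contributes +4 659 378 mm⁴
  top plate: d = 114.5529 mm → contributes +31 608 903 mm⁴
Total I = 64 888 908 mm⁴.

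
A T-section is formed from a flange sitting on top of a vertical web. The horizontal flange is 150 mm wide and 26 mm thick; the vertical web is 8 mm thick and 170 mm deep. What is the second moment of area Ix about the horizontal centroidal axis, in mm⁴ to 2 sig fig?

Ix ≈ 1.3 × 10⁷ mm⁴

Break the section into simple shapes (no overlaps), measuring from the bottom-left corner of the bounding box.
Flange: 150 × 26, A = 3 900 mm², y = 183 mm, Ī = 219 700 mm⁴.
Web: 8 × 170, A = 1 360 mm², y = 85 mm, Ī = 3 275 333 mm⁴.
Centroid: ȳ = ΣA·y / ΣA = 157.7 mm.
Transfer each piece to the horizontal centroidal axis using Ī + A·d² with d = y − 157.7:
  flange: d = 25.34 mm → contributes +2 723 635 mm⁴
  web: d = -72.66 mm → contributes +10 455 736 mm⁴
Total I = 13 179 371 mm⁴.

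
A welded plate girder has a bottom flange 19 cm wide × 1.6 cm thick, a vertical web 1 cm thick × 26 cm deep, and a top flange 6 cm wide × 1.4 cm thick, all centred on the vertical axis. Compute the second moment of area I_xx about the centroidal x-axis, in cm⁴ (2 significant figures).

Split into non-overlapping primitives; take the origin at the lower-left of the bounding box.
Bottom plate: 19 × 1.6, A = 30.4 cm², y = 0.8 cm, Ī = 6.485 cm⁴.
Web plate: 1 × 26, A = 26 cm², y = 14.6 cm, Ī = 1 465 cm⁴.
Top plate: 6 × 1.4, A = 8.4 cm², y = 28.3 cm, Ī = 1.372 cm⁴.
Centroid: ȳ = ΣA·y / ΣA = 9.902 cm.
Transfer each piece to the centroidal x-axis using Ī + A·d² with d = y − 9.902:
  bottom plate: d = -9.102 cm → contributes +2 525 cm⁴
  web plate: d = 4.698 cm → contributes +2 039 cm⁴
  top plate: d = 18.4 cm → contributes +2 845 cm⁴
Total I = 7 408 cm⁴.

I_xx ≈ 7400 cm⁴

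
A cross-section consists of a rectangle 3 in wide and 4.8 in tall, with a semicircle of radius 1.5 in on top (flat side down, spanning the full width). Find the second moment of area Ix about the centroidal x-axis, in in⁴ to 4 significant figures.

Split into non-overlapping primitives; take the origin at the lower-left of the bounding box.
Rectangular body: 3 × 4.8, A = 14.4 in², y = 2.4 in, Ī = 27.648 in⁴.
Semicircular cap: semicircle r = 1.5, A = 3.53429 in², y = 5.43662 in, Ī = 0.555645 in⁴.
Centroid: ȳ = ΣA·y / ΣA = 2.99842 in.
Transfer each piece to the centroidal x-axis using Ī + A·d² with d = y − 2.99842:
  rectangular body: d = -0.598423 in → contributes +32.8048 in⁴
  semicircular cap: d = 2.4382 in → contributes +21.5663 in⁴
Total I = 54.3711 in⁴.

Ix ≈ 54.37 in⁴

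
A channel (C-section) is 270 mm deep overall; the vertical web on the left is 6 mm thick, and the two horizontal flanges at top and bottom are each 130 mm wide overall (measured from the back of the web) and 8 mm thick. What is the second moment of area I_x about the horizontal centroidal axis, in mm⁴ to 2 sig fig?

Break the section into simple shapes (no overlaps), measuring from the bottom-left corner of the bounding box.
Web: 6 × 270, A = 1 620 mm², y = 135 mm, Ī = 9 841 500 mm⁴.
Top flange (beyond web): 124 × 8, A = 992 mm², y = 266 mm, Ī = 5 291 mm⁴.
Bottom flange (beyond web): 124 × 8, A = 992 mm², y = 4 mm, Ī = 5 291 mm⁴.
By symmetry the centroid is at mid-height, ȳ = 135 mm.
Transfer each piece to the horizontal centroidal axis using Ī + A·d² with d = y − 135:
  web: d = 0 mm → contributes +9 841 500 mm⁴
  top flange (beyond web): d = 131 mm → contributes +17 029 003 mm⁴
  bottom flange (beyond web): d = -131 mm → contributes +17 029 003 mm⁴
Total I = 43 899 505 mm⁴.

I_x ≈ 4.4 × 10⁷ mm⁴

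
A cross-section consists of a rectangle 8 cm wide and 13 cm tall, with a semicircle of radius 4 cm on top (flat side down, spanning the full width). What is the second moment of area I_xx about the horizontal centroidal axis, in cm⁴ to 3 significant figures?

I_xx ≈ 2850 cm⁴

Break the section into simple shapes (no overlaps), measuring from the bottom-left corner of the bounding box.
Rectangular body: 8 × 13, A = 104 cm², y = 6.5 cm, Ī = 1464.7 cm⁴.
Semicircular cap: semicircle r = 4, A = 25.133 cm², y = 14.698 cm, Ī = 28.098 cm⁴.
Centroid: ȳ = ΣA·y / ΣA = 8.0955 cm.
Transfer each piece to the horizontal centroidal axis using Ī + A·d² with d = y − 8.0955:
  rectangular body: d = -1.5955 cm → contributes +1729.4 cm⁴
  semicircular cap: d = 6.6022 cm → contributes +1123.6 cm⁴
Total I = 2 853 cm⁴.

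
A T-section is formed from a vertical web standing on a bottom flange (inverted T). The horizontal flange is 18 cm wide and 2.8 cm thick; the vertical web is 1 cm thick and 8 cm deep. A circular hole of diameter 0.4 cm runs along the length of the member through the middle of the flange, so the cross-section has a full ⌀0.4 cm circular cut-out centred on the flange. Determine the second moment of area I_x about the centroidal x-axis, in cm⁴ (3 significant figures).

I_x ≈ 277 cm⁴

Treat the section as a set of non-overlapping primitives; coordinates are from the bounding-box lower-left.
Flange: 18 × 2.8, A = 50.4 cm², y = 1.4 cm, Ī = 32.928 cm⁴.
Web: 1 × 8, A = 8 cm², y = 6.8 cm, Ī = 42.667 cm⁴.
Hole (subtracted): ⌀0.4, A = 0.12566 cm², y = 1.4 cm, Ī = 0.0012566 cm⁴.
Centroid: ȳ = ΣA·y / ΣA = 2.1413 cm.
Transfer each piece to the centroidal x-axis using Ī + A·d² with d = y − 2.1413:
  flange: d = -0.74132 cm → contributes +60.626 cm⁴
  web: d = 4.6587 cm → contributes +216.29 cm⁴
  hole: d = -0.74132 cm → contributes −0.070316 cm⁴
Total I = 276.85 cm⁴.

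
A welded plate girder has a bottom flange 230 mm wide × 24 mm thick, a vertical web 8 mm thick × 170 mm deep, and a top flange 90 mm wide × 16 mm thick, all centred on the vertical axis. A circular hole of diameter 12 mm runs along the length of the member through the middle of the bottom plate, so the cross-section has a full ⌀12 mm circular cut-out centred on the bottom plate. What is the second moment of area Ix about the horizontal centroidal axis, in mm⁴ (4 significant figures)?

Split into non-overlapping primitives; take the origin at the lower-left of the bounding box.
Bottom plate: 230 × 24, A = 5 520 mm², y = 12 mm, Ī = 264 960 mm⁴.
Web plate: 8 × 170, A = 1 360 mm², y = 109 mm, Ī = 3 275 333 mm⁴.
Top plate: 90 × 16, A = 1 440 mm², y = 202 mm, Ī = 30 720 mm⁴.
Hole (subtracted): ⌀12, A = 113.097 mm², y = 12 mm, Ī = 1017.88 mm⁴.
Centroid: ȳ = ΣA·y / ΣA = 61.4121 mm.
Transfer each piece to the horizontal centroidal axis using Ī + A·d² with d = y − 61.4121:
  bottom plate: d = -49.4121 mm → contributes +13 742 327 mm⁴
  web plate: d = 47.5879 mm → contributes +6 355 205 mm⁴
  top plate: d = 140.588 mm → contributes +28 492 274 mm⁴
  hole: d = -49.4121 mm → contributes −277 151 mm⁴
Total I = 48 312 655 mm⁴.

Ix ≈ 4.831 × 10⁷ mm⁴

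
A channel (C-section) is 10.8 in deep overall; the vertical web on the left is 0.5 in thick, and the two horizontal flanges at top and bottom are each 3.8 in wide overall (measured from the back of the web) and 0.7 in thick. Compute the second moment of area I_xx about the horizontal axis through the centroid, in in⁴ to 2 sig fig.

Split into non-overlapping primitives; take the origin at the lower-left of the bounding box.
Web: 0.5 × 10.8, A = 5.4 in², y = 5.4 in, Ī = 52.49 in⁴.
Top flange (beyond web): 3.3 × 0.7, A = 2.31 in², y = 10.45 in, Ī = 0.09433 in⁴.
Bottom flange (beyond web): 3.3 × 0.7, A = 2.31 in², y = 0.35 in, Ī = 0.09433 in⁴.
By symmetry the centroid is at mid-height, ȳ = 5.4 in.
Transfer each piece to the horizontal axis through the centroid using Ī + A·d² with d = y − 5.4:
  web: d = 0 in → contributes +52.49 in⁴
  top flange (beyond web): d = 5.05 in → contributes +59.01 in⁴
  bottom flange (beyond web): d = -5.05 in → contributes +59.01 in⁴
Total I = 170.5 in⁴.

I_xx ≈ 170 in⁴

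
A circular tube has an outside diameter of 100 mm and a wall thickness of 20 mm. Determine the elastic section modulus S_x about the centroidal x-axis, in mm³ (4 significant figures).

Split into non-overlapping primitives; take the origin at the lower-left of the bounding box.
Outer circle: ⌀100, A = 7853.98 mm², y = 50 mm, Ī = 4 908 739 mm⁴.
Bore (subtracted): ⌀60, A = 2827.43 mm², y = 50 mm, Ī = 636 173 mm⁴.
By symmetry the centroid is at mid-height, ȳ = 50 mm.
All pieces are centred on the centroidal x-axis, so I = ΣĪ (holes subtracted) = 4 272 566 mm⁴.
Extreme fibre distance c = 50 mm; S = I/c = 85451.3 mm³.

S_x ≈ 8.545 × 10⁴ mm³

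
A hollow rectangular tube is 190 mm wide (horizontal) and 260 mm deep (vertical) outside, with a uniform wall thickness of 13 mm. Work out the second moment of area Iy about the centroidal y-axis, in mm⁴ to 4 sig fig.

Break the section into simple shapes (no overlaps), measuring from the bottom-left corner of the bounding box.
Outer rectangle: 190 × 260, A = 49 400 mm², x = 95 mm, Ī = 148 611 667 mm⁴.
Inner void (subtracted): 164 × 234, A = 38 376 mm², x = 95 mm, Ī = 86 013 408 mm⁴.
By symmetry the centroid is at mid-width, x̄ = 95 mm.
All pieces are centred on the centroidal y-axis, so I = ΣĪ (holes subtracted) = 62 598 259 mm⁴.

Iy ≈ 6.260 × 10⁷ mm⁴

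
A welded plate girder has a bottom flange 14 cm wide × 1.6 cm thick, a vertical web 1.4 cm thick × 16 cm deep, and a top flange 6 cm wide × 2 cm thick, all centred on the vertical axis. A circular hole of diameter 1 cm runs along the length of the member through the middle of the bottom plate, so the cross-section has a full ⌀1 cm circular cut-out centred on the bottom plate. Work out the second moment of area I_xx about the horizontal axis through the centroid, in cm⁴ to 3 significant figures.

Decompose the section into non-overlapping parts with the origin at the bottom-left of its bounding rectangle.
Bottom plate: 14 × 1.6, A = 22.4 cm², y = 0.8 cm, Ī = 4.7787 cm⁴.
Web plate: 1.4 × 16, A = 22.4 cm², y = 9.6 cm, Ī = 477.87 cm⁴.
Top plate: 6 × 2, A = 12 cm², y = 18.6 cm, Ī = 4 cm⁴.
Hole (subtracted): ⌀1, A = 0.7854 cm², y = 0.8 cm, Ī = 0.049087 cm⁴.
Centroid: ȳ = ΣA·y / ΣA = 8.1324 cm.
Transfer each piece to the horizontal axis through the centroid using Ī + A·d² with d = y − 8.1324:
  bottom plate: d = -7.3324 cm → contributes +1209.1 cm⁴
  web plate: d = 1.4676 cm → contributes +526.11 cm⁴
  top plate: d = 10.468 cm → contributes +1318.9 cm⁴
  hole: d = -7.3324 cm → contributes −42.275 cm⁴
Total I = 3011.8 cm⁴.

I_xx ≈ 3010 cm⁴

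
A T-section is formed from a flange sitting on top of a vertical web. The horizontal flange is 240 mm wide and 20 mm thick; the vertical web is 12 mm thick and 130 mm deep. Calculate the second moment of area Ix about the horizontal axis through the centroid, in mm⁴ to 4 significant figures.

Treat the section as a set of non-overlapping primitives; coordinates are from the bounding-box lower-left.
Flange: 240 × 20, A = 4 800 mm², y = 140 mm, Ī = 160 000 mm⁴.
Web: 12 × 130, A = 1 560 mm², y = 65 mm, Ī = 2 197 000 mm⁴.
Centroid: ȳ = ΣA·y / ΣA = 121.604 mm.
Transfer each piece to the horizontal axis through the centroid using Ī + A·d² with d = y − 121.604:
  flange: d = 18.3962 mm → contributes +1 784 422 mm⁴
  web: d = -56.6038 mm → contributes +7 195 220 mm⁴
Total I = 8 979 642 mm⁴.

Ix ≈ 8.980 × 10⁶ mm⁴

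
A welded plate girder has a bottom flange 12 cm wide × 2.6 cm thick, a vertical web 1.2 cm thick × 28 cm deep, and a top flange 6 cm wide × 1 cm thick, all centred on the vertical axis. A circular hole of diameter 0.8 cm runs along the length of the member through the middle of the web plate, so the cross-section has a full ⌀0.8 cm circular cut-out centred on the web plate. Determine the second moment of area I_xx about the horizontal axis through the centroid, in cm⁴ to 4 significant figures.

I_xx ≈ 8611 cm⁴

Decompose the section into non-overlapping parts with the origin at the bottom-left of its bounding rectangle.
Bottom plate: 12 × 2.6, A = 31.2 cm², y = 1.3 cm, Ī = 17.576 cm⁴.
Web plate: 1.2 × 28, A = 33.6 cm², y = 16.6 cm, Ī = 2195.2 cm⁴.
Top plate: 6 × 1, A = 6 cm², y = 31.1 cm, Ī = 0.5 cm⁴.
Hole (subtracted): ⌀0.8, A = 0.502655 cm², y = 16.6 cm, Ī = 0.0201062 cm⁴.
Centroid: ȳ = ΣA·y / ΣA = 11.047 cm.
Transfer each piece to the horizontal axis through the centroid using Ī + A·d² with d = y − 11.047:
  bottom plate: d = -9.74702 cm → contributes +2981.71 cm⁴
  web plate: d = 5.55298 cm → contributes +3231.28 cm⁴
  top plate: d = 20.053 cm → contributes +2413.23 cm⁴
  hole: d = 5.55298 cm → contributes −15.5198 cm⁴
Total I = 8610.7 cm⁴.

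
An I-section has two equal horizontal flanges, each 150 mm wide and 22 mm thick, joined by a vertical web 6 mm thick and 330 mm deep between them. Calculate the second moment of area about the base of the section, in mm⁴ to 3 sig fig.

Split into non-overlapping primitives; take the origin at the lower-left of the bounding box.
Bottom flange: 150 × 22, A = 3 300 mm², y = 11 mm, Ī = 133 100 mm⁴.
Web: 6 × 330, A = 1 980 mm², y = 187 mm, Ī = 17 968 500 mm⁴.
Top flange: 150 × 22, A = 3 300 mm², y = 363 mm, Ī = 133 100 mm⁴.
Transfer each piece to the base of the section using Ī + A·d² with d = y − 0:
  bottom flange: d = 11 mm → contributes +532 400 mm⁴
  web: d = 187 mm → contributes +87 207 120 mm⁴
  top flange: d = 363 mm → contributes +434 970 800 mm⁴
Total I = 522 710 320 mm⁴.

I_base ≈ 5.23 × 10⁸ mm⁴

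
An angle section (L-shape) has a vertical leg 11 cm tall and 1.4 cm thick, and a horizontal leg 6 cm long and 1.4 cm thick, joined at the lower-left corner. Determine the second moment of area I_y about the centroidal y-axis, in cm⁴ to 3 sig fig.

Decompose the section into non-overlapping parts with the origin at the bottom-left of its bounding rectangle.
Vertical leg: 1.4 × 11, A = 15.4 cm², x = 0.7 cm, Ī = 2.5153 cm⁴.
Horizontal leg (remainder): 4.6 × 1.4, A = 6.44 cm², x = 3.7 cm, Ī = 11.356 cm⁴.
Centroid: x̄ = ΣA·x / ΣA = 1.5846 cm.
Transfer each piece to the centroidal y-axis using Ī + A·d² with d = x − 1.5846:
  vertical leg: d = -0.88462 cm → contributes +14.567 cm⁴
  horizontal leg (remainder): d = 2.1154 cm → contributes +40.174 cm⁴
Total I = 54.74 cm⁴.

I_y ≈ 54.7 cm⁴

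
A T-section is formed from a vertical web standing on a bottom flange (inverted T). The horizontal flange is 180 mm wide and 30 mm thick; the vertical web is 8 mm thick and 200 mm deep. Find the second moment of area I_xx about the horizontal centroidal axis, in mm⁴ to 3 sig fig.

I_xx ≈ 2.21 × 10⁷ mm⁴

Decompose the section into non-overlapping parts with the origin at the bottom-left of its bounding rectangle.
Flange: 180 × 30, A = 5 400 mm², y = 15 mm, Ī = 405 000 mm⁴.
Web: 8 × 200, A = 1 600 mm², y = 130 mm, Ī = 5 333 333 mm⁴.
Centroid: ȳ = ΣA·y / ΣA = 41.286 mm.
Transfer each piece to the horizontal centroidal axis using Ī + A·d² with d = y − 41.286:
  flange: d = -26.286 mm → contributes +4 136 069 mm⁴
  web: d = 88.714 mm → contributes +17 925 693 mm⁴
Total I = 22 061 762 mm⁴.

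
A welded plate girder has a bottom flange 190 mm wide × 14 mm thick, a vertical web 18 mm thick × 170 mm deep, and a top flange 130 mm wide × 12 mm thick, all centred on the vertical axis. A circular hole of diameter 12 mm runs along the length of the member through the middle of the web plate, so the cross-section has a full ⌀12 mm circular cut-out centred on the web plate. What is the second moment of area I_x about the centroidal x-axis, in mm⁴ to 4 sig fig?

Treat the section as a set of non-overlapping primitives; coordinates are from the bounding-box lower-left.
Bottom plate: 190 × 14, A = 2 660 mm², y = 7 mm, Ī = 43446.7 mm⁴.
Web plate: 18 × 170, A = 3 060 mm², y = 99 mm, Ī = 7 369 500 mm⁴.
Top plate: 130 × 12, A = 1 560 mm², y = 190 mm, Ī = 18 720 mm⁴.
Hole (subtracted): ⌀12, A = 113.097 mm², y = 99 mm, Ī = 1017.88 mm⁴.
Centroid: ȳ = ΣA·y / ΣA = 84.6619 mm.
Transfer each piece to the centroidal x-axis using Ī + A·d² with d = y − 84.6619:
  bottom plate: d = -77.6619 mm → contributes +16 086 879 mm⁴
  web plate: d = 14.3381 mm → contributes +7 998 581 mm⁴
  top plate: d = 105.338 mm → contributes +17 328 671 mm⁴
  hole: d = 14.3381 mm → contributes −24268.7 mm⁴
Total I = 41 389 862 mm⁴.

I_x ≈ 4.139 × 10⁷ mm⁴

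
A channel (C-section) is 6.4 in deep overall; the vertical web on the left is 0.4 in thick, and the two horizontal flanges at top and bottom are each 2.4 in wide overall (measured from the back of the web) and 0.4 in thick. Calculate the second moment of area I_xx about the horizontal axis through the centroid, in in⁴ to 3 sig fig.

I_xx ≈ 23.2 in⁴

Decompose the section into non-overlapping parts with the origin at the bottom-left of its bounding rectangle.
Web: 0.4 × 6.4, A = 2.56 in², y = 3.2 in, Ī = 8.7381 in⁴.
Top flange (beyond web): 2 × 0.4, A = 0.8 in², y = 6.2 in, Ī = 0.010667 in⁴.
Bottom flange (beyond web): 2 × 0.4, A = 0.8 in², y = 0.2 in, Ī = 0.010667 in⁴.
By symmetry the centroid is at mid-height, ȳ = 3.2 in.
Transfer each piece to the horizontal axis through the centroid using Ī + A·d² with d = y − 3.2:
  web: d = 0 in → contributes +8.7381 in⁴
  top flange (beyond web): d = 3 in → contributes +7.2107 in⁴
  bottom flange (beyond web): d = -3 in → contributes +7.2107 in⁴
Total I = 23.159 in⁴.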